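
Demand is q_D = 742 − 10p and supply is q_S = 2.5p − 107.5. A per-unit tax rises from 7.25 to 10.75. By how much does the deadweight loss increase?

63

In inverse form: demand p = 74.2 − 0.1q, supply p = 43 + 0.4q.
Competitive equilibrium: 74.2 − 0.1q = 43 + 0.4q → q* = 62.4, p* = 67.96.
For a per-unit tax t: Δq = t/0.5, so DWL = ½·t·(t/0.5) = t²/1.
At t = 7.25: DWL = 52.563. At t = 10.75: DWL = 115.563.
Increase = 115.563 − 52.563 = 63.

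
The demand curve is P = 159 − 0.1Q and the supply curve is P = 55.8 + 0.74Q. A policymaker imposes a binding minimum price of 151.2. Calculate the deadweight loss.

Competitive equilibrium: 159 − 0.1Q = 55.8 + 0.74Q → Q* = 122.8571, P* = 146.7143.
At the floor P = 151.2, quantity demanded = (159 − 151.2)/0.1 = 78.
Sellers' marginal cost at Q' = 78: 55.8 + 0.74·78 = 113.52.
ΔQ = 122.8571 − 78 = 44.8571; wedge = 151.2 − 113.52 = 37.68.
Welfare loss = ½ × 44.8571 × 37.68 = 845.11.

845.11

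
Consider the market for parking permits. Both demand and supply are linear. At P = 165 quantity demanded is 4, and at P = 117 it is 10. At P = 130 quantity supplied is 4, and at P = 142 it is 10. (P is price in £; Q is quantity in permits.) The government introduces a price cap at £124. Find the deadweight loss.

£211.25

Demand slope = (117 − 165)/(10 − 4) = −8, so P = 197 − 8Q.
Supply slope = (142 − 130)/(10 − 4) = 2, so P = 122 + 2Q.
Competitive equilibrium: 197 − 8Q = 122 + 2Q → Q* = 7.5, P* = 137.
At the ceiling P = 124, quantity supplied = (124 − 122)/2 = 1.
Willingness to pay at Q' = 1: 197 − 8·1 = 189.
ΔQ = 7.5 − 1 = 6.5; wedge = 189 − 124 = 65.
Welfare loss = ½ × 6.5 × 65 = £211.25.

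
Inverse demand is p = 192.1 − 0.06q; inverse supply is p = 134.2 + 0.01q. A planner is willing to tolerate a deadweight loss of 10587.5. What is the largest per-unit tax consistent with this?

Competitive equilibrium: 192.1 − 0.06q = 134.2 + 0.01q → q* = 827.1429, p* = 142.4714.
A tax t gives Δq = t/0.07 and wedge t, so DWL = t²/0.14.
t²/0.14 = 10587.5 → t² = 1482.25 → t = 38.5.

38.5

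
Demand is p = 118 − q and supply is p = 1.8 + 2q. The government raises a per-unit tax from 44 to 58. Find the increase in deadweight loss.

238

Competitive equilibrium: 118 − q = 1.8 + 2q → q* = 38.7333, p* = 79.2667.
For a per-unit tax t: Δq = t/3, so DWL = ½·t·(t/3) = t²/6.
At t = 44: DWL = 322.667. At t = 58: DWL = 560.667.
Increase = 560.667 − 322.667 = 238.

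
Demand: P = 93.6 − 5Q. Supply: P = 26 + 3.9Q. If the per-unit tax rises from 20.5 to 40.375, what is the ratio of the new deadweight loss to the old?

3.879

Competitive equilibrium: 93.6 − 5Q = 26 + 3.9Q → Q* = 7.5955, P* = 55.6225.
For a per-unit tax t: ΔQ = t/8.9, so DWL = ½·t·(t/8.9) = t²/17.8.
At t = 20.5: DWL = 23.610. At t = 40.375: DWL = 91.581.
Ratio = (40.375/20.5)² = 3.879.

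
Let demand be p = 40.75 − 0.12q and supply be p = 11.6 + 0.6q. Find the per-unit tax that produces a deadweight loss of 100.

12

Competitive equilibrium: 40.75 − 0.12q = 11.6 + 0.6q → q* = 40.4861, p* = 35.8917.
A tax t gives Δq = t/0.72 and wedge t, so DWL = t²/1.44.
t²/1.44 = 100 → t² = 144 → t = 12.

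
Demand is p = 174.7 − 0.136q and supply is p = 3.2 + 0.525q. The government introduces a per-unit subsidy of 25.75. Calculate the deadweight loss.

Competitive equilibrium: 174.7 − 0.136q = 3.2 + 0.525q → q* = 259.4554, p* = 139.4141.
The subsidy lowers effective supply by 25.75: p = 0.525q − 22.55.
New quantity: 174.7 − 0.136q = 0.525q − 22.55 → q' = 298.4115.
Overproduction Δq = 298.4115 − 259.4554 = 38.9561; wedge = subsidy = 25.75.
The triangle = ½ × 38.9561 × 25.75 = 501.56.

501.56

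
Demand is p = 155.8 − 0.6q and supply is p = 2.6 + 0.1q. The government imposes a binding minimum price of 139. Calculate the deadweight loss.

Competitive equilibrium: 155.8 − 0.6q = 2.6 + 0.1q → q* = 218.85714, p* = 24.48571.
At the floor p = 139, quantity demanded = (155.8 − 139)/0.6 = 28.
Sellers' marginal cost at q' = 28: 2.6 + 0.1·28 = 5.4.
Δq = 218.85714 − 28 = 190.85714; wedge = 139 − 5.4 = 133.6.
Welfare loss = ½ × 190.85714 × 133.6 = 12749.26.

12749.26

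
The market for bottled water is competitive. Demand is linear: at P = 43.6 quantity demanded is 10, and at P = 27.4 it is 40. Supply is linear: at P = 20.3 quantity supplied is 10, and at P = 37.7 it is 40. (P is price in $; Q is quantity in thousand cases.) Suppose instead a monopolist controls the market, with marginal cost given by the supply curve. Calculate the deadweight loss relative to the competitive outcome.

Demand slope = (27.4 − 43.6)/(40 − 10) = −0.54, so P = 49 − 0.54Q.
Supply slope = (37.7 − 20.3)/(40 − 10) = 0.58, so P = 14.5 + 0.58Q.
Competitive equilibrium: 49 − 0.54Q = 14.5 + 0.58Q → Q* = 30.8036, P* = 32.3661.
Marginal revenue: MR = 49 − 1.08Q. Set MR = MC: 49 − 1.08Q = 14.5 + 0.58Q → Q_m = 20.7831.
Price P_m = 49 − 0.54·20.7831 = 37.7771; MC(Q_m) = 14.5 + 0.58·20.7831 = 26.5542.
Competitive Q* = 30.8036, so ΔQ = 10.0205; wedge = 37.7771 − 26.5542 = 11.2229.
Deadweight loss = ½ × 10.0205 × 11.2229 = $56.23 thousand.

$56.23 thousand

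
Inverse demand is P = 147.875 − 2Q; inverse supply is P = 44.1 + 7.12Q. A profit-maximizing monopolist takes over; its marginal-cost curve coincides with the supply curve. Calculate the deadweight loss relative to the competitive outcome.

19.10

Competitive equilibrium: 147.875 − 2Q = 44.1 + 7.12Q → Q* = 11.3788, P* = 125.1173.
Marginal revenue: MR = 147.875 − 4Q. Set MR = MC: 147.875 − 4Q = 44.1 + 7.12Q → Q_m = 9.3323.
Price P_m = 147.875 − 2·9.3323 = 129.2104; MC(Q_m) = 44.1 + 7.12·9.3323 = 110.546.
Competitive Q* = 11.3788, so ΔQ = 2.0465; wedge = 129.2104 − 110.546 = 18.6644.
Deadweight loss = ½ × 2.0465 × 18.6644 = 19.10.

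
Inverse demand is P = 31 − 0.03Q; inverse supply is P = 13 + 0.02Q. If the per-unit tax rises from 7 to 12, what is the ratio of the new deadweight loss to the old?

Competitive equilibrium: 31 − 0.03Q = 13 + 0.02Q → Q* = 360, P* = 20.2.
For a per-unit tax t: ΔQ = t/0.05, so DWL = ½·t·(t/0.05) = t²/0.1.
At t = 7: DWL = 490. At t = 12: DWL = 1440.
Ratio = (12/7)² = 2.939.

2.939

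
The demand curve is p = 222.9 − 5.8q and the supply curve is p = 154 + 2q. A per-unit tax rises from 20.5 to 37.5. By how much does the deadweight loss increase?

Competitive equilibrium: 222.9 − 5.8q = 154 + 2q → q* = 8.8333, p* = 171.6667.
For a per-unit tax t: Δq = t/7.8, so DWL = ½·t·(t/7.8) = t²/15.6.
At t = 20.5: DWL = 26.939. At t = 37.5: DWL = 90.144.
Increase = 90.144 − 26.939 = 63.21.

63.21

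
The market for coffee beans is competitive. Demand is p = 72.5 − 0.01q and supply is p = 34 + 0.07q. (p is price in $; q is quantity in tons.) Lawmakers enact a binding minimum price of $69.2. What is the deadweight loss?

$915.06

Competitive equilibrium: 72.5 − 0.01q = 34 + 0.07q → q* = 481.25, p* = 67.6875.
At the floor p = 69.2, quantity demanded = (72.5 − 69.2)/0.01 = 330.
Sellers' marginal cost at q' = 330: 34 + 0.07·330 = 57.1.
Δq = 481.25 − 330 = 151.25; wedge = 69.2 − 57.1 = 12.1.
The triangle = ½ × 151.25 × 12.1 = $915.06.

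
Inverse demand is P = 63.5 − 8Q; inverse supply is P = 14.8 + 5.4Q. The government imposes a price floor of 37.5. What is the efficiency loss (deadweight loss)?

0.99

Competitive equilibrium: 63.5 − 8Q = 14.8 + 5.4Q → Q* = 3.6343, P* = 34.4254.
At the floor P = 37.5, quantity demanded = (63.5 − 37.5)/8 = 3.25.
Sellers' marginal cost at Q' = 3.25: 14.8 + 5.4·3.25 = 32.35.
ΔQ = 3.6343 − 3.25 = 0.3843; wedge = 37.5 − 32.35 = 5.15.
The triangle = ½ × 0.3843 × 5.15 = 0.99.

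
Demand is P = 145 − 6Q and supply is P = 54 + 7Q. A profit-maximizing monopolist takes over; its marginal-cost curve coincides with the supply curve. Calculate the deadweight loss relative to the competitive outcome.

Competitive equilibrium: 145 − 6Q = 54 + 7Q → Q* = 7, P* = 103.
Marginal revenue: MR = 145 − 12Q. Set MR = MC: 145 − 12Q = 54 + 7Q → Q_m = 4.7895.
Price P_m = 145 − 6·4.7895 = 116.263; MC(Q_m) = 54 + 7·4.7895 = 87.5265.
Competitive Q* = 7, so ΔQ = 2.2105; wedge = 116.263 − 87.5265 = 28.7365.
Deadweight loss = ½ × 2.2105 × 28.7365 = 31.76.

31.76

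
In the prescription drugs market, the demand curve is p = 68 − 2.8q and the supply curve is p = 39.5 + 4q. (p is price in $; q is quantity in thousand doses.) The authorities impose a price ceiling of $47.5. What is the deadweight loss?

Competitive equilibrium: 68 − 2.8q = 39.5 + 4q → q* = 4.1912, p* = 56.2647.
At the ceiling p = 47.5, quantity supplied = (47.5 − 39.5)/4 = 2.
Willingness to pay at q' = 2: 68 − 2.8·2 = 62.4.
Δq = 4.1912 − 2 = 2.1912; wedge = 62.4 − 47.5 = 14.9.
DWL = ½ × 2.1912 × 14.9 = $16.32 thousand.

$16.32 thousand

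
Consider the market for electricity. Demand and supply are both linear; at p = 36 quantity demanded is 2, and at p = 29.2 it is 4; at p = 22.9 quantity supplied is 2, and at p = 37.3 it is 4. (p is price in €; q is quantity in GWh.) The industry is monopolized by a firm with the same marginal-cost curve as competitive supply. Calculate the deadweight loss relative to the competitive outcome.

Demand slope = (29.2 − 36)/(4 − 2) = −3.4, so p = 42.8 − 3.4q.
Supply slope = (37.3 − 22.9)/(4 − 2) = 7.2, so p = 8.5 + 7.2q.
Competitive equilibrium: 42.8 − 3.4q = 8.5 + 7.2q → q* = 3.2358, p* = 31.7981.
Marginal revenue: MR = 42.8 − 6.8q. Set MR = MC: 42.8 − 6.8q = 8.5 + 7.2q → q_m = 2.45.
Price p_m = 42.8 − 3.4·2.45 = 34.47; MC(q_m) = 8.5 + 7.2·2.45 = 26.14.
Competitive q* = 3.2358, so Δq = 0.7858; wedge = 34.47 − 26.14 = 8.33.
DWL = ½ × 0.7858 × 8.33 = €3.27.

€3.27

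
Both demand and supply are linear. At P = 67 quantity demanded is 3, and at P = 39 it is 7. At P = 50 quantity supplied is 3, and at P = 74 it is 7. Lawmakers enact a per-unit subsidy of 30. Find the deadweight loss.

34.62

Demand slope = (39 − 67)/(7 − 3) = −7, so P = 88 − 7Q.
Supply slope = (74 − 50)/(7 − 3) = 6, so P = 32 + 6Q.
Competitive equilibrium: 88 − 7Q = 32 + 6Q → Q* = 4.3077, P* = 57.8462.
The subsidy lowers effective supply by 30: P = 2 + 6Q.
New quantity: 88 − 7Q = 2 + 6Q → Q' = 6.6154.
Overproduction ΔQ = 6.6154 − 4.3077 = 2.3077; wedge = subsidy = 30.
DWL = ½ × 2.3077 × 30 = 34.62.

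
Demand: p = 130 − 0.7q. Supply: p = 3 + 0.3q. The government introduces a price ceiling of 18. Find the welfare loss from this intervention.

Competitive equilibrium: 130 − 0.7q = 3 + 0.3q → q* = 127, p* = 41.1.
At the ceiling p = 18, quantity supplied = (18 − 3)/0.3 = 50.
Willingness to pay at q' = 50: 130 − 0.7·50 = 95.
Δq = 127 − 50 = 77; wedge = 95 − 18 = 77.
DWL = ½ × 77 × 77 = 2964.50.

2964.50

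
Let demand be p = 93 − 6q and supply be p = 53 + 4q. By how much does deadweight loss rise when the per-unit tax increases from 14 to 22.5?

15.51

Competitive equilibrium: 93 − 6q = 53 + 4q → q* = 4, p* = 69.
For a per-unit tax t: Δq = t/10, so DWL = ½·t·(t/10) = t²/20.
At t = 14: DWL = 9.8. At t = 22.5: DWL = 25.313.
Increase = 25.313 − 9.8 = 15.51.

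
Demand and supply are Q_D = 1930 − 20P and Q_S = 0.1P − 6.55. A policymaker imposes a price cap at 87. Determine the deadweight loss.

4.39

In inverse form: demand P = 96.5 − 0.05Q, supply P = 65.5 + 10Q.
Competitive equilibrium: 96.5 − 0.05Q = 65.5 + 10Q → Q* = 3.0846, P* = 96.3458.
At the ceiling P = 87, quantity supplied = (87 − 65.5)/10 = 2.15.
Willingness to pay at Q' = 2.15: 96.5 − 0.05·2.15 = 96.3925.
ΔQ = 3.0846 − 2.15 = 0.9346; wedge = 96.3925 − 87 = 9.3925.
Welfare loss = ½ × 0.9346 × 9.3925 = 4.39.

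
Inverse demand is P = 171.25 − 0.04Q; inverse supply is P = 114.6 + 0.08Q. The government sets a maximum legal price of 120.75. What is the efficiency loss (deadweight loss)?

9371.38

Competitive equilibrium: 171.25 − 0.04Q = 114.6 + 0.08Q → Q* = 472.0833, P* = 152.3667.
At the ceiling P = 120.75, quantity supplied = (120.75 − 114.6)/0.08 = 76.875.
Willingness to pay at Q' = 76.875: 171.25 − 0.04·76.875 = 168.175.
ΔQ = 472.0833 − 76.875 = 395.2083; wedge = 168.175 − 120.75 = 47.425.
The triangle = ½ × 395.2083 × 47.425 = 9371.38.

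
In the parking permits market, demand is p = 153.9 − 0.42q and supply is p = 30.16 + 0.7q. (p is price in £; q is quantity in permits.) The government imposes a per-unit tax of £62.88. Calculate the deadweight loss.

£1765.13

Competitive equilibrium: 153.9 − 0.42q = 30.16 + 0.7q → q* = 110.4821, p* = 107.4975.
With the tax, the buyer price exceeds the seller price by 62.88: (153.9 − 0.42q) − (30.16 + 0.7q) = 62.88 → q' = 54.3393.
Δq = 110.4821 − 54.3393 = 56.1428; the wedge equals the tax, 62.88.
DWL = ½ × 56.1428 × 62.88 = £1765.13.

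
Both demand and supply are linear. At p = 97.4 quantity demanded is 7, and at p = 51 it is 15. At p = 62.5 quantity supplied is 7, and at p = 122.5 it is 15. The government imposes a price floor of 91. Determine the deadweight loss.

Demand slope = (51 − 97.4)/(15 − 7) = −5.8, so p = 138 − 5.8q.
Supply slope = (122.5 − 62.5)/(15 − 7) = 7.5, so p = 10 + 7.5q.
Competitive equilibrium: 138 − 5.8q = 10 + 7.5q → q* = 9.6241, p* = 82.1805.
At the floor p = 91, quantity demanded = (138 − 91)/5.8 = 8.1034.
Sellers' marginal cost at q' = 8.1034: 10 + 7.5·8.1034 = 70.7755.
Δq = 9.6241 − 8.1034 = 1.5207; wedge = 91 − 70.7755 = 20.2245.
Welfare loss = ½ × 1.5207 × 20.2245 = 15.38.

15.38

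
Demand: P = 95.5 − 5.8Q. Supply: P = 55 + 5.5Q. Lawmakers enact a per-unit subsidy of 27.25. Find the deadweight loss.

32.86

Competitive equilibrium: 95.5 − 5.8Q = 55 + 5.5Q → Q* = 3.5841, P* = 74.7124.
The subsidy lowers effective supply by 27.25: P = 27.75 + 5.5Q.
New quantity: 95.5 − 5.8Q = 27.75 + 5.5Q → Q' = 5.9956.
Overproduction ΔQ = 5.9956 − 3.5841 = 2.4115; wedge = subsidy = 27.25.
DWL = ½ × 2.4115 × 27.25 = 32.86.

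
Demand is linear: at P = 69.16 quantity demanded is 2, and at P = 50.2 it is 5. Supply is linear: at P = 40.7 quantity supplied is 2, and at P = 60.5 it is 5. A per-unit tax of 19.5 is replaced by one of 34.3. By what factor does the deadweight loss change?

3.094

Demand slope = (50.2 − 69.16)/(5 − 2) = −6.32, so P = 81.8 − 6.32Q.
Supply slope = (60.5 − 40.7)/(5 − 2) = 6.6, so P = 27.5 + 6.6Q.
Competitive equilibrium: 81.8 − 6.32Q = 27.5 + 6.6Q → Q* = 4.2028, P* = 55.2384.
For a per-unit tax t: ΔQ = t/12.92, so DWL = ½·t·(t/12.92) = t²/25.84.
At t = 19.5: DWL = 14.716. At t = 34.3: DWL = 45.530.
Ratio = (34.3/19.5)² = 3.094.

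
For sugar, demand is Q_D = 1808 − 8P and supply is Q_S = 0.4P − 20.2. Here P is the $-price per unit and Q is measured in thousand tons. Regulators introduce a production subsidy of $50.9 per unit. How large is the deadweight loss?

$493.49 thousand

In inverse form: demand P = 226 − 0.125Q, supply P = 50.5 + 2.5Q.
Competitive equilibrium: 226 − 0.125Q = 50.5 + 2.5Q → Q* = 66.8571, P* = 217.6429.
The subsidy lowers effective supply by 50.9: P = 2.5Q − 0.4.
New quantity: 226 − 0.125Q = 2.5Q − 0.4 → Q' = 86.2476.
Overproduction ΔQ = 86.2476 − 66.8571 = 19.3905; wedge = subsidy = 50.9.
Deadweight loss = ½ × 19.3905 × 50.9 = $493.49 thousand.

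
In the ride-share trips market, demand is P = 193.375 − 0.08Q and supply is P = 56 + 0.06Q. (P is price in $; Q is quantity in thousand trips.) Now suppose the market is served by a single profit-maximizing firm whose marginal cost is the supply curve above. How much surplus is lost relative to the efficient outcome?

Competitive equilibrium: 193.375 − 0.08Q = 56 + 0.06Q → Q* = 981.25, P* = 114.875.
Marginal revenue: MR = 193.375 − 0.16Q. Set MR = MC: 193.375 − 0.16Q = 56 + 0.06Q → Q_m = 624.431818.
Price P_m = 193.375 − 0.08·624.431818 = 143.420455; MC(Q_m) = 56 + 0.06·624.431818 = 93.465909.
Competitive Q* = 981.25, so ΔQ = 356.818182; wedge = 143.420455 − 93.465909 = 49.954546.
Welfare loss = ½ × 356.818182 × 49.954546 = $8912.35 thousand.

$8912.35 thousand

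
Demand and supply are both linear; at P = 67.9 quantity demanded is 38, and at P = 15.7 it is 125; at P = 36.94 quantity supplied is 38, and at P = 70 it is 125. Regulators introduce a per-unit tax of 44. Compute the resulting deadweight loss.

987.76

Demand slope = (15.7 − 67.9)/(125 − 38) = −0.6, so P = 90.7 − 0.6Q.
Supply slope = (70 − 36.94)/(125 − 38) = 0.38, so P = 22.5 + 0.38Q.
Competitive equilibrium: 90.7 − 0.6Q = 22.5 + 0.38Q → Q* = 69.59184, P* = 48.9449.
With the tax, the buyer price exceeds the seller price by 44: (90.7 − 0.6Q) − (22.5 + 0.38Q) = 44 → Q' = 24.69388.
ΔQ = 69.59184 − 24.69388 = 44.89796; the wedge equals the tax, 44.
Welfare loss = ½ × 44.89796 × 44 = 987.76.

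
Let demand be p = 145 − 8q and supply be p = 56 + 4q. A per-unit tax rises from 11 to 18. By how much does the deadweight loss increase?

Competitive equilibrium: 145 − 8q = 56 + 4q → q* = 7.4167, p* = 85.6667.
For a per-unit tax t: Δq = t/12, so DWL = ½·t·(t/12) = t²/24.
At t = 11: DWL = 5.042. At t = 18: DWL = 13.5.
Increase = 13.5 − 5.042 = 8.46.

8.46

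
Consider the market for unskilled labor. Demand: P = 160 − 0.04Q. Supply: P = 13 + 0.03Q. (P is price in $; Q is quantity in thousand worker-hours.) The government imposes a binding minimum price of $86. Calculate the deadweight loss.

$2187.50 thousand

Competitive equilibrium: 160 − 0.04Q = 13 + 0.03Q → Q* = 2100, P* = 76.
At the floor P = 86, quantity demanded = (160 − 86)/0.04 = 1850.
Sellers' marginal cost at Q' = 1850: 13 + 0.03·1850 = 68.5.
ΔQ = 2100 − 1850 = 250; wedge = 86 − 68.5 = 17.5.
The triangle = ½ × 250 × 17.5 = $2187.50 thousand.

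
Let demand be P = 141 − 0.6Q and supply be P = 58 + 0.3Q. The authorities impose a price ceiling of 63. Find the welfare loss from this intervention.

2568.89

Competitive equilibrium: 141 − 0.6Q = 58 + 0.3Q → Q* = 92.2222, P* = 85.6667.
At the ceiling P = 63, quantity supplied = (63 − 58)/0.3 = 16.6667.
Willingness to pay at Q' = 16.6667: 141 − 0.6·16.6667 = 131.
ΔQ = 92.2222 − 16.6667 = 75.5555; wedge = 131 − 63 = 68.
Deadweight loss = ½ × 75.5555 × 68 = 2568.89.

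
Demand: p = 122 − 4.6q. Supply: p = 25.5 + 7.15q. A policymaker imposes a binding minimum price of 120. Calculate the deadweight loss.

Competitive equilibrium: 122 − 4.6q = 25.5 + 7.15q → q* = 8.2128, p* = 84.2213.
At the floor p = 120, quantity demanded = (122 − 120)/4.6 = 0.4348.
Sellers' marginal cost at q' = 0.4348: 25.5 + 7.15·0.4348 = 28.6088.
Δq = 8.2128 − 0.4348 = 7.778; wedge = 120 − 28.6088 = 91.3912.
DWL = ½ × 7.778 × 91.3912 = 355.42.

355.42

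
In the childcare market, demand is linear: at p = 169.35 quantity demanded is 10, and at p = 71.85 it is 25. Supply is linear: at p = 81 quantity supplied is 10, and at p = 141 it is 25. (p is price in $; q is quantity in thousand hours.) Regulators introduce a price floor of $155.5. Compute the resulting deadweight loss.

Demand slope = (71.85 − 169.35)/(25 − 10) = −6.5, so p = 234.35 − 6.5q.
Supply slope = (141 − 81)/(25 − 10) = 4, so p = 41 + 4q.
Competitive equilibrium: 234.35 − 6.5q = 41 + 4q → q* = 18.4143, p* = 114.6571.
At the floor p = 155.5, quantity demanded = (234.35 − 155.5)/6.5 = 12.1308.
Sellers' marginal cost at q' = 12.1308: 41 + 4·12.1308 = 89.5232.
Δq = 18.4143 − 12.1308 = 6.2835; wedge = 155.5 − 89.5232 = 65.9768.
Welfare loss = ½ × 6.2835 × 65.9768 = $207.28 thousand.

$207.28 thousand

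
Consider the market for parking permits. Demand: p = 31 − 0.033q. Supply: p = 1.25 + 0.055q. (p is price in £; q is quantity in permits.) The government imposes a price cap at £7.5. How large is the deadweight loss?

Competitive equilibrium: 31 − 0.033q = 1.25 + 0.055q → q* = 338.0682, p* = 19.8438.
At the ceiling p = 7.5, quantity supplied = (7.5 − 1.25)/0.055 = 113.6364.
Willingness to pay at q' = 113.6364: 31 − 0.033·113.6364 = 27.25.
Δq = 338.0682 − 113.6364 = 224.4318; wedge = 27.25 − 7.5 = 19.75.
DWL = ½ × 224.4318 × 19.75 = £2216.26.

£2216.26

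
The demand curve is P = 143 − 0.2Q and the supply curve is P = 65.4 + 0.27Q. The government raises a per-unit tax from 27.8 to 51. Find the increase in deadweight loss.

1944.85

Competitive equilibrium: 143 − 0.2Q = 65.4 + 0.27Q → Q* = 165.1064, P* = 109.9787.
For a per-unit tax t: ΔQ = t/0.47, so DWL = ½·t·(t/0.47) = t²/0.94.
At t = 27.8: DWL = 822.17. At t = 51: DWL = 2767.021.
Increase = 2767.021 − 822.17 = 1944.85.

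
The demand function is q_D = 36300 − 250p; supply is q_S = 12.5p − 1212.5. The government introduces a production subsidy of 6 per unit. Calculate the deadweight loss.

214.29

In inverse form: demand p = 145.2 − 0.004q, supply p = 97 + 0.08q.
Competitive equilibrium: 145.2 − 0.004q = 97 + 0.08q → q* = 573.8095, p* = 142.9048.
The subsidy lowers effective supply by 6: p = 91 + 0.08q.
New quantity: 145.2 − 0.004q = 91 + 0.08q → q' = 645.2381.
Overproduction Δq = 645.2381 − 573.8095 = 71.4286; wedge = subsidy = 6.
DWL = ½ × 71.4286 × 6 = 214.29.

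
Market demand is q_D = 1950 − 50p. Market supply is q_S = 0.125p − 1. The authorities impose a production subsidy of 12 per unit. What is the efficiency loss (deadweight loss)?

8.98

In inverse form: demand p = 39 − 0.02q, supply p = 8 + 8q.
Competitive equilibrium: 39 − 0.02q = 8 + 8q → q* = 3.8653, p* = 38.9227.
The subsidy lowers effective supply by 12: p = 8q − 4.
New quantity: 39 − 0.02q = 8q − 4 → q' = 5.3616.
Overproduction Δq = 5.3616 − 3.8653 = 1.4963; wedge = subsidy = 12.
Welfare loss = ½ × 1.4963 × 12 = 8.98.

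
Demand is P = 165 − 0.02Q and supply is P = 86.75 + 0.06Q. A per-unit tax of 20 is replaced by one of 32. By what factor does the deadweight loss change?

Competitive equilibrium: 165 − 0.02Q = 86.75 + 0.06Q → Q* = 978.125, P* = 145.4375.
For a per-unit tax t: ΔQ = t/0.08, so DWL = ½·t·(t/0.08) = t²/0.16.
At t = 20: DWL = 2500. At t = 32: DWL = 6400.
Ratio = (32/20)² = 2.56.

2.56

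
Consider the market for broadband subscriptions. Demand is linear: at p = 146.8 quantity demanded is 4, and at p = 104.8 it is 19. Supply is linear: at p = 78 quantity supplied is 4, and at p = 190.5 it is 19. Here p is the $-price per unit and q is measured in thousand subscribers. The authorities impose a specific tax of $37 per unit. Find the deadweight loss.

Demand slope = (104.8 − 146.8)/(19 − 4) = −2.8, so p = 158 − 2.8q.
Supply slope = (190.5 − 78)/(19 − 4) = 7.5, so p = 48 + 7.5q.
Competitive equilibrium: 158 − 2.8q = 48 + 7.5q → q* = 10.6796, p* = 128.0971.
With the tax, the buyer price exceeds the seller price by 37: (158 − 2.8q) − (48 + 7.5q) = 37 → q' = 7.0874.
Δq = 10.6796 − 7.0874 = 3.5922; the wedge equals the tax, 37.
Deadweight loss = ½ × 3.5922 × 37 = $66.46 thousand.

$66.46 thousand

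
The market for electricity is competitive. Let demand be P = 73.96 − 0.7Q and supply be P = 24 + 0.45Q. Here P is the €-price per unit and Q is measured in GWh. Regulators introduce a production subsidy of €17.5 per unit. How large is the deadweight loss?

€133.15

Competitive equilibrium: 73.96 − 0.7Q = 24 + 0.45Q → Q* = 43.4435, P* = 43.5496.
The subsidy lowers effective supply by 17.5: P = 6.5 + 0.45Q.
New quantity: 73.96 − 0.7Q = 6.5 + 0.45Q → Q' = 58.6609.
Overproduction ΔQ = 58.6609 − 43.4435 = 15.2174; wedge = subsidy = 17.5.
Welfare loss = ½ × 15.2174 × 17.5 = €133.15.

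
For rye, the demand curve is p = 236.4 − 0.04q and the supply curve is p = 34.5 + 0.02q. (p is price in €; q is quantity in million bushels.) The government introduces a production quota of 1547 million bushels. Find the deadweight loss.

Competitive equilibrium: 236.4 − 0.04q = 34.5 + 0.02q → q* = 3365, p* = 101.8.
At q = 1547: demand price = 236.4 − 0.04·1547 = 174.52; supply price = 34.5 + 0.02·1547 = 65.44.
Δq = 3365 − 1547 = 1818; wedge = 174.52 − 65.44 = 109.08.
Deadweight loss = ½ × 1818 × 109.08 = €99153.72 million.

€99153.72 million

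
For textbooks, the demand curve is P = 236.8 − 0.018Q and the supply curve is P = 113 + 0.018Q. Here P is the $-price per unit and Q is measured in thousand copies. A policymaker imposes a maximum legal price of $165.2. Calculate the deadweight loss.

Competitive equilibrium: 236.8 − 0.018Q = 113 + 0.018Q → Q* = 3438.8889, P* = 174.9.
At the ceiling P = 165.2, quantity supplied = (165.2 − 113)/0.018 = 2900.
Willingness to pay at Q' = 2900: 236.8 − 0.018·2900 = 184.6.
ΔQ = 3438.8889 − 2900 = 538.8889; wedge = 184.6 − 165.2 = 19.4.
DWL = ½ × 538.8889 × 19.4 = $5227.22 thousand.

$5227.22 thousand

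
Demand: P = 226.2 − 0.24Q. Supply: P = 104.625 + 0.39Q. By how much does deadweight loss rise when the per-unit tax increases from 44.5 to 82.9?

Competitive equilibrium: 226.2 − 0.24Q = 104.625 + 0.39Q → Q* = 192.9762, P* = 179.8857.
For a per-unit tax t: ΔQ = t/0.63, so DWL = ½·t·(t/0.63) = t²/1.26.
At t = 44.5: DWL = 1571.627. At t = 82.9: DWL = 5454.294.
Increase = 5454.294 − 1571.627 = 3882.67.

3882.67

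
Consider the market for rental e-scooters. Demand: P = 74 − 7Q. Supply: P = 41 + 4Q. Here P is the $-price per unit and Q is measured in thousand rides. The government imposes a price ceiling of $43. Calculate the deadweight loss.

$34.375 thousand

Competitive equilibrium: 74 − 7Q = 41 + 4Q → Q* = 3, P* = 53.
At the ceiling P = 43, quantity supplied = (43 − 41)/4 = 0.5.
Willingness to pay at Q' = 0.5: 74 − 7·0.5 = 70.5.
ΔQ = 3 − 0.5 = 2.5; wedge = 70.5 − 43 = 27.5.
DWL = ½ × 2.5 × 27.5 = $34.375 thousand.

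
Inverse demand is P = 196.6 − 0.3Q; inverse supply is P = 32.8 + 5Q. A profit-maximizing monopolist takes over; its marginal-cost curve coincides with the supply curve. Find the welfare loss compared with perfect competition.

7.26

Competitive equilibrium: 196.6 − 0.3Q = 32.8 + 5Q → Q* = 30.9057, P* = 187.3283.
Marginal revenue: MR = 196.6 − 0.6Q. Set MR = MC: 196.6 − 0.6Q = 32.8 + 5Q → Q_m = 29.25.
Price P_m = 196.6 − 0.3·29.25 = 187.825; MC(Q_m) = 32.8 + 5·29.25 = 179.05.
Competitive Q* = 30.9057, so ΔQ = 1.6557; wedge = 187.825 − 179.05 = 8.775.
Welfare loss = ½ × 1.6557 × 8.775 = 7.26.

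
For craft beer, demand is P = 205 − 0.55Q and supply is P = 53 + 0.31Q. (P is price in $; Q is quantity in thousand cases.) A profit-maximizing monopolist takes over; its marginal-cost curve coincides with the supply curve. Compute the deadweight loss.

Competitive equilibrium: 205 − 0.55Q = 53 + 0.31Q → Q* = 176.7442, P* = 107.7907.
Marginal revenue: MR = 205 − 1.1Q. Set MR = MC: 205 − 1.1Q = 53 + 0.31Q → Q_m = 107.8014.
Price P_m = 205 − 0.55·107.8014 = 145.7092; MC(Q_m) = 53 + 0.31·107.8014 = 86.4184.
Competitive Q* = 176.7442, so ΔQ = 68.9428; wedge = 145.7092 − 86.4184 = 59.2908.
The triangle = ½ × 68.9428 × 59.2908 = $2043.84 thousand.

$2043.84 thousand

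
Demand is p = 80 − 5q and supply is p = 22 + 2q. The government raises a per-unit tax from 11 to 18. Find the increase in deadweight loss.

Competitive equilibrium: 80 − 5q = 22 + 2q → q* = 8.2857, p* = 38.5714.
For a per-unit tax t: Δq = t/7, so DWL = ½·t·(t/7) = t²/14.
At t = 11: DWL = 8.643. At t = 18: DWL = 23.143.
Increase = 23.143 − 8.643 = 14.50.

14.50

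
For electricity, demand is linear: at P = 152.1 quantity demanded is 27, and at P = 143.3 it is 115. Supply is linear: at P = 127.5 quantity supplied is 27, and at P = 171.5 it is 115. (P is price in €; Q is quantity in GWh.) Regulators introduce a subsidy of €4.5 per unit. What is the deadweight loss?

Demand slope = (143.3 − 152.1)/(115 − 27) = −0.1, so P = 154.8 − 0.1Q.
Supply slope = (171.5 − 127.5)/(115 − 27) = 0.5, so P = 114 + 0.5Q.
Competitive equilibrium: 154.8 − 0.1Q = 114 + 0.5Q → Q* = 68, P* = 148.
The subsidy lowers effective supply by 4.5: P = 109.5 + 0.5Q.
New quantity: 154.8 − 0.1Q = 109.5 + 0.5Q → Q' = 75.5.
Overproduction ΔQ = 75.5 − 68 = 7.5; wedge = subsidy = 4.5.
The triangle = ½ × 7.5 × 4.5 = €16.875.

€16.875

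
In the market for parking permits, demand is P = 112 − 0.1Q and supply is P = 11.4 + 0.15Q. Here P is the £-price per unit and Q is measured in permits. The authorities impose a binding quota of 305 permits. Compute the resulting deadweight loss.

Competitive equilibrium: 112 − 0.1Q = 11.4 + 0.15Q → Q* = 402.4, P* = 71.76.
At Q = 305: demand price = 112 − 0.1·305 = 81.5; supply price = 11.4 + 0.15·305 = 57.15.
ΔQ = 402.4 − 305 = 97.4; wedge = 81.5 − 57.15 = 24.35.
The triangle = ½ × 97.4 × 24.35 = £1185.845.

£1185.845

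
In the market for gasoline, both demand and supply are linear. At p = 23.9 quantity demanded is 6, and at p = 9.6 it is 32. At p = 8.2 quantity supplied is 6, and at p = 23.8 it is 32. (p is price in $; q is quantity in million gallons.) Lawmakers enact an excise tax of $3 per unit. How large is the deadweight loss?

$3.91 million

Demand slope = (9.6 − 23.9)/(32 − 6) = −0.55, so p = 27.2 − 0.55q.
Supply slope = (23.8 − 8.2)/(32 − 6) = 0.6, so p = 4.6 + 0.6q.
Competitive equilibrium: 27.2 − 0.55q = 4.6 + 0.6q → q* = 19.6522, p* = 16.3913.
With the tax, the buyer price exceeds the seller price by 3: (27.2 − 0.55q) − (4.6 + 0.6q) = 3 → q' = 17.0435.
Δq = 19.6522 − 17.0435 = 2.6087; the wedge equals the tax, 3.
The triangle = ½ × 2.6087 × 3 = $3.91 million.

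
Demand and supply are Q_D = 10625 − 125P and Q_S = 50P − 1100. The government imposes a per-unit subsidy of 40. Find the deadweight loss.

In inverse form: demand P = 85 − 0.008Q, supply P = 22 + 0.02Q.
Competitive equilibrium: 85 − 0.008Q = 22 + 0.02Q → Q* = 2250, P* = 67.
The subsidy lowers effective supply by 40: P = 0.02Q − 18.
New quantity: 85 − 0.008Q = 0.02Q − 18 → Q' = 3678.5714.
Overproduction ΔQ = 3678.5714 − 2250 = 1428.5714; wedge = subsidy = 40.
The triangle = ½ × 1428.5714 × 40 = 28571.43.

28571.43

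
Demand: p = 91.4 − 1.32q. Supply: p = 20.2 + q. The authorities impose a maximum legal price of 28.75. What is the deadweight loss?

568.59

Competitive equilibrium: 91.4 − 1.32q = 20.2 + q → q* = 30.6897, p* = 50.8897.
At the ceiling p = 28.75, quantity supplied = (28.75 − 20.2)/1 = 8.55.
Willingness to pay at q' = 8.55: 91.4 − 1.32·8.55 = 80.114.
Δq = 30.6897 − 8.55 = 22.1397; wedge = 80.114 − 28.75 = 51.364.
Deadweight loss = ½ × 22.1397 × 51.364 = 568.59.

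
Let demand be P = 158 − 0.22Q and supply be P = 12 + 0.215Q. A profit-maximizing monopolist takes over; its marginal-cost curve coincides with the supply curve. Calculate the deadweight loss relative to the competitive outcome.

2764.07

Competitive equilibrium: 158 − 0.22Q = 12 + 0.215Q → Q* = 335.6322, P* = 84.1609.
Marginal revenue: MR = 158 − 0.44Q. Set MR = MC: 158 − 0.44Q = 12 + 0.215Q → Q_m = 222.9008.
Price P_m = 158 − 0.22·222.9008 = 108.9618; MC(Q_m) = 12 + 0.215·222.9008 = 59.9237.
Competitive Q* = 335.6322, so ΔQ = 112.7314; wedge = 108.9618 − 59.9237 = 49.0381.
The triangle = ½ × 112.7314 × 49.0381 = 2764.07.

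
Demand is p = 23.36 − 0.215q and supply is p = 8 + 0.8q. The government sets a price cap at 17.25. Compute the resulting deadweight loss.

6.47

Competitive equilibrium: 23.36 − 0.215q = 8 + 0.8q → q* = 15.133, p* = 20.1064.
At the ceiling p = 17.25, quantity supplied = (17.25 − 8)/0.8 = 11.5625.
Willingness to pay at q' = 11.5625: 23.36 − 0.215·11.5625 = 20.8741.
Δq = 15.133 − 11.5625 = 3.5705; wedge = 20.8741 − 17.25 = 3.6241.
The triangle = ½ × 3.5705 × 3.6241 = 6.47.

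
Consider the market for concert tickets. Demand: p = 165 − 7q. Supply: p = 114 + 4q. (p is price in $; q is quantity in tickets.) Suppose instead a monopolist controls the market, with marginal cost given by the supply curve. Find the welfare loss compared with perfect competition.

Competitive equilibrium: 165 − 7q = 114 + 4q → q* = 4.6364, p* = 132.5455.
Marginal revenue: MR = 165 − 14q. Set MR = MC: 165 − 14q = 114 + 4q → q_m = 2.8333.
Price p_m = 165 − 7·2.8333 = 145.1669; MC(q_m) = 114 + 4·2.8333 = 125.3332.
Competitive q* = 4.6364, so Δq = 1.8031; wedge = 145.1669 − 125.3332 = 19.8337.
DWL = ½ × 1.8031 × 19.8337 = $17.88.

$17.88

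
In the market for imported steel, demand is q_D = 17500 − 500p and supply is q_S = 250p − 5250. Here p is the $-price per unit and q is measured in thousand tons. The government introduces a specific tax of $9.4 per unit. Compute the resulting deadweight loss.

$7363.33 thousand

In inverse form: demand p = 35 − 0.002q, supply p = 21 + 0.004q.
Competitive equilibrium: 35 − 0.002q = 21 + 0.004q → q* = 2333.3333, p* = 30.3333.
With the tax, the buyer price exceeds the seller price by 9.4: (35 − 0.002q) − (21 + 0.004q) = 9.4 → q' = 766.6667.
Δq = 2333.3333 − 766.6667 = 1566.6666; the wedge equals the tax, 9.4.
The triangle = ½ × 1566.6666 × 9.4 = $7363.33 thousand.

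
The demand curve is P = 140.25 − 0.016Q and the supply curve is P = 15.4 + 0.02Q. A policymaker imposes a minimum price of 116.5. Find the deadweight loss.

70829.79

Competitive equilibrium: 140.25 − 0.016Q = 15.4 + 0.02Q → Q* = 3468.05556, P* = 84.76111.
At the floor P = 116.5, quantity demanded = (140.25 − 116.5)/0.016 = 1484.375.
Sellers' marginal cost at Q' = 1484.375: 15.4 + 0.02·1484.375 = 45.0875.
ΔQ = 3468.05556 − 1484.375 = 1983.68056; wedge = 116.5 − 45.0875 = 71.4125.
Deadweight loss = ½ × 1983.68056 × 71.4125 = 70829.79.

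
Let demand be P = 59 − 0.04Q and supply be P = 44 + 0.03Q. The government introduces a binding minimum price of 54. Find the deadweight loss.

Competitive equilibrium: 59 − 0.04Q = 44 + 0.03Q → Q* = 214.2857, P* = 50.4286.
At the floor P = 54, quantity demanded = (59 − 54)/0.04 = 125.
Sellers' marginal cost at Q' = 125: 44 + 0.03·125 = 47.75.
ΔQ = 214.2857 − 125 = 89.2857; wedge = 54 − 47.75 = 6.25.
The triangle = ½ × 89.2857 × 6.25 = 279.02.

279.02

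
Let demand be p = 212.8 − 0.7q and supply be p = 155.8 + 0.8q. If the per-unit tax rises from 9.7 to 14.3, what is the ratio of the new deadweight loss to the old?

Competitive equilibrium: 212.8 − 0.7q = 155.8 + 0.8q → q* = 38, p* = 186.2.
For a per-unit tax t: Δq = t/1.5, so DWL = ½·t·(t/1.5) = t²/3.
At t = 9.7: DWL = 31.363. At t = 14.3: DWL = 68.163.
Ratio = (14.3/9.7)² = 2.173.

2.173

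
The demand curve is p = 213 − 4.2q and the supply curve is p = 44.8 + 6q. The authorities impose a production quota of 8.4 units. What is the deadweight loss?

333.80

Competitive equilibrium: 213 − 4.2q = 44.8 + 6q → q* = 16.4902, p* = 143.7412.
At q = 8.4: demand price = 213 − 4.2·8.4 = 177.72; supply price = 44.8 + 6·8.4 = 95.2.
Δq = 16.4902 − 8.4 = 8.0902; wedge = 177.72 − 95.2 = 82.52.
Welfare loss = ½ × 8.0902 × 82.52 = 333.80.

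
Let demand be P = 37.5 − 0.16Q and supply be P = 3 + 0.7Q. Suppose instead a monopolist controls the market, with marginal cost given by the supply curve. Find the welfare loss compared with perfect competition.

17.03

Competitive equilibrium: 37.5 − 0.16Q = 3 + 0.7Q → Q* = 40.1163, P* = 31.0814.
Marginal revenue: MR = 37.5 − 0.32Q. Set MR = MC: 37.5 − 0.32Q = 3 + 0.7Q → Q_m = 33.8235.
Price P_m = 37.5 − 0.16·33.8235 = 32.0882; MC(Q_m) = 3 + 0.7·33.8235 = 26.6765.
Competitive Q* = 40.1163, so ΔQ = 6.2928; wedge = 32.0882 − 26.6765 = 5.4117.
DWL = ½ × 6.2928 × 5.4117 = 17.03.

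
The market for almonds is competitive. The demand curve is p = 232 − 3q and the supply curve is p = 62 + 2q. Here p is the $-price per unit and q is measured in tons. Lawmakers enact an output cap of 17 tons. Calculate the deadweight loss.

Competitive equilibrium: 232 − 3q = 62 + 2q → q* = 34, p* = 130.
At q = 17: demand price = 232 − 3·17 = 181; supply price = 62 + 2·17 = 96.
Δq = 34 − 17 = 17; wedge = 181 − 96 = 85.
Deadweight loss = ½ × 17 × 85 = $722.50.

$722.50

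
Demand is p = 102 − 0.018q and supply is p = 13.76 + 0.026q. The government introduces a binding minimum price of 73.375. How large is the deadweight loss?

Competitive equilibrium: 102 − 0.018q = 13.76 + 0.026q → q* = 2005.4545, p* = 65.9018.
At the floor p = 73.375, quantity demanded = (102 − 73.375)/0.018 = 1590.2778.
Sellers' marginal cost at q' = 1590.2778: 13.76 + 0.026·1590.2778 = 55.1072.
Δq = 2005.4545 − 1590.2778 = 415.1767; wedge = 73.375 − 55.1072 = 18.2678.
Deadweight loss = ½ × 415.1767 × 18.2678 = 3792.18.

3792.18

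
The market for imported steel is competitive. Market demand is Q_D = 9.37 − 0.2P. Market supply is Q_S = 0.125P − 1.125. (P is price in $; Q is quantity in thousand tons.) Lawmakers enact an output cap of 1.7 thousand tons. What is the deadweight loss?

$9.54 thousand

In inverse form: demand P = 46.85 − 5Q, supply P = 9 + 8Q.
Competitive equilibrium: 46.85 − 5Q = 9 + 8Q → Q* = 2.9115, P* = 32.2923.
At Q = 1.7: demand price = 46.85 − 5·1.7 = 38.35; supply price = 9 + 8·1.7 = 22.6.
ΔQ = 2.9115 − 1.7 = 1.2115; wedge = 38.35 − 22.6 = 15.75.
The triangle = ½ × 1.2115 × 15.75 = $9.54 thousand.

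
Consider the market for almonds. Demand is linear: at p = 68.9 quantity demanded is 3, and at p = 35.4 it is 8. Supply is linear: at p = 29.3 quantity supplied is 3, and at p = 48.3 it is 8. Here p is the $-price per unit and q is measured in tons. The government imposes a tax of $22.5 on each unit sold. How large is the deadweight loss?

Demand slope = (35.4 − 68.9)/(8 − 3) = −6.7, so p = 89 − 6.7q.
Supply slope = (48.3 − 29.3)/(8 − 3) = 3.8, so p = 17.9 + 3.8q.
Competitive equilibrium: 89 − 6.7q = 17.9 + 3.8q → q* = 6.7714, p* = 43.6314.
With the tax, the buyer price exceeds the seller price by 22.5: (89 − 6.7q) − (17.9 + 3.8q) = 22.5 → q' = 4.6286.
Δq = 6.7714 − 4.6286 = 2.1428; the wedge equals the tax, 22.5.
Deadweight loss = ½ × 2.1428 × 22.5 = $24.11.

$24.11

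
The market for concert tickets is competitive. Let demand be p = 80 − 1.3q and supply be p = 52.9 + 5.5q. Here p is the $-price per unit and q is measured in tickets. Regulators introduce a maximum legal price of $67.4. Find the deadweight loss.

$6.19

Competitive equilibrium: 80 − 1.3q = 52.9 + 5.5q → q* = 3.9853, p* = 74.8191.
At the ceiling p = 67.4, quantity supplied = (67.4 − 52.9)/5.5 = 2.6364.
Willingness to pay at q' = 2.6364: 80 − 1.3·2.6364 = 76.5727.
Δq = 3.9853 − 2.6364 = 1.3489; wedge = 76.5727 − 67.4 = 9.1727.
The triangle = ½ × 1.3489 × 9.1727 = $6.19.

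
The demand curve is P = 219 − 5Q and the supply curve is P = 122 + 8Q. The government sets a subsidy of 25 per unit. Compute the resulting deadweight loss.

Competitive equilibrium: 219 − 5Q = 122 + 8Q → Q* = 7.4615, P* = 181.6923.
The subsidy lowers effective supply by 25: P = 97 + 8Q.
New quantity: 219 − 5Q = 97 + 8Q → Q' = 9.3846.
Overproduction ΔQ = 9.3846 − 7.4615 = 1.9231; wedge = subsidy = 25.
DWL = ½ × 1.9231 × 25 = 24.04.

24.04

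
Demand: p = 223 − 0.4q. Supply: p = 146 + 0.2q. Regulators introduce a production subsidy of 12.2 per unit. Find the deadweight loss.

124.03

Competitive equilibrium: 223 − 0.4q = 146 + 0.2q → q* = 128.3333, p* = 171.6667.
The subsidy lowers effective supply by 12.2: p = 133.8 + 0.2q.
New quantity: 223 − 0.4q = 133.8 + 0.2q → q' = 148.6667.
Overproduction Δq = 148.6667 − 128.3333 = 20.3334; wedge = subsidy = 12.2.
Welfare loss = ½ × 20.3334 × 12.2 = 124.03.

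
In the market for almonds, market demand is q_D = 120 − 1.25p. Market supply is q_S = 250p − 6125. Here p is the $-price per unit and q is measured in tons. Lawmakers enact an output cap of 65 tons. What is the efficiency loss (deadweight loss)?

$230.21

In inverse form: demand p = 96 − 0.8q, supply p = 24.5 + 0.004q.
Competitive equilibrium: 96 − 0.8q = 24.5 + 0.004q → q* = 88.9303, p* = 24.8557.
At q = 65: demand price = 96 − 0.8·65 = 44; supply price = 24.5 + 0.004·65 = 24.76.
Δq = 88.9303 − 65 = 23.9303; wedge = 44 − 24.76 = 19.24.
Deadweight loss = ½ × 23.9303 × 19.24 = $230.21.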